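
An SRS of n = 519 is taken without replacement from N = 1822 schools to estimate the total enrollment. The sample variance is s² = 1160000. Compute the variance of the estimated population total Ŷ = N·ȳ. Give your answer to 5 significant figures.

5.3062 × 10^9

Var(Ŷ) = N²·Var(ȳ) = N²·(1 − n/N)·s²/n.
f = 519/1822 = 0.28485181; Var(ȳ) = 0.71514819·1160000/519 = 1598.4044.
Var(Ŷ) = 1822² · 1598.4044 = 5.3061975 × 10^9.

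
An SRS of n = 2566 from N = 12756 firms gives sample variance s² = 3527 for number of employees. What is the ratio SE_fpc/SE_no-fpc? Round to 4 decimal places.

f = n/N = 2566/12756 = 0.20116024.
SE_no-fpc = √(s²/n) = 1.1723962; SE_fpc = √((1−f)s²/n) = 1.0478624.
Ratio = √(1−f) = 0.89377836.

0.8938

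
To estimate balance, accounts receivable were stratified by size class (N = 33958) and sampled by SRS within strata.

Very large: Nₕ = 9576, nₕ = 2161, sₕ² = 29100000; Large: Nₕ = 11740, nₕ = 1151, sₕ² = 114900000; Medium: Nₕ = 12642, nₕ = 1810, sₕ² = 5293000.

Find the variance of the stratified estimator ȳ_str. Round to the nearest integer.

11938

Var(ȳ_str) = Σₕ Wₕ²(1 − fₕ)sₕ²/nₕ with Wₕ = Nₕ/N, N = 33958.
Very large: Wₕ = 0.28199541; term = 0.28199541²·(1 − 0.22566834)·29100000/2161 = 829.18093.
Large: Wₕ = 0.34572118; term = 0.34572118²·(1 − 0.09804089)·114900000/1151 = 10761.766.
Medium: Wₕ = 0.37228341; term = 0.37228341²·(1 − 0.14317355)·5293000/1810 = 347.26703.
Sum = 11938.214.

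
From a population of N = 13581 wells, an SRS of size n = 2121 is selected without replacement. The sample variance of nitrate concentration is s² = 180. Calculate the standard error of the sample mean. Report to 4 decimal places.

0.2676

Under SRS without replacement, Var(ȳ) = (1 − f)·s²/n with f = n/N = 2121/13581 = 0.15617407.
Var(ȳ) = (1 − 0.15617407)·180/2121 = 0.84382593·0.084865629 = 0.071611819.
SE(ȳ) = √(0.071611819) = 0.2676.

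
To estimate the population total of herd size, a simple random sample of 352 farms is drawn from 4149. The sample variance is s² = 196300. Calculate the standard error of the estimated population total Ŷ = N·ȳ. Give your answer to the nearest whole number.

93730

Var(Ŷ) = N²·Var(ȳ) = N²·(1 − n/N)·s²/n.
f = 352/4149 = 0.08483972; Var(ȳ) = 0.91516028·196300/352 = 510.35785.
Var(Ŷ) = 4149² · 510.35785 = 8.7854026 × 10^9.
SE(Ŷ) = √(8.7854026 × 10^9) = 93730.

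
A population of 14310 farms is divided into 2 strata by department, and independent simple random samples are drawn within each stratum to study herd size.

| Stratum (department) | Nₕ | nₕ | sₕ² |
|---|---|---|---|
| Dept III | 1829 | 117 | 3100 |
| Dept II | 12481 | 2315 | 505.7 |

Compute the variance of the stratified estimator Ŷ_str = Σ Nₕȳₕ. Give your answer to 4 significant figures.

1.107 × 10^8

Var(Ŷ_str) = Σₕ Nₕ²(1 − fₕ)sₕ²/nₕ.
Dept III: 1829²·(1 − 117/1829)·3100/117 = 8.2964691 × 10^7.
Dept II: 12481²·(1 − 2315/12481)·505.7/2315 = 2.7716695 × 10^7.
Sum = 1.1068139 × 10^8.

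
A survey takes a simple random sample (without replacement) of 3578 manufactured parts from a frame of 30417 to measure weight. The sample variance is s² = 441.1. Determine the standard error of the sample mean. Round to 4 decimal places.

0.3298

Under SRS without replacement, Var(ȳ) = (1 − f)·s²/n with f = n/N = 3578/30417 = 0.11763159.
Var(ȳ) = (1 − 0.11763159)·441.1/3578 = 0.88236841·0.12328116 = 0.1087794.
SE(ȳ) = √(0.1087794) = 0.3298.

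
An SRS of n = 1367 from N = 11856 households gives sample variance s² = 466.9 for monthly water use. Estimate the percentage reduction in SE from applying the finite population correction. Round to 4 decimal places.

5.9415

f = n/N = 1367/11856 = 0.11530027.
SE_no-fpc = √(s²/n) = 0.58442351; SE_fpc = √((1−f)s²/n) = 0.54969986.
Ratio = √(1−f) = 0.94058478. Reduction = 100·(1 − 0.94058478) = 5.9415%.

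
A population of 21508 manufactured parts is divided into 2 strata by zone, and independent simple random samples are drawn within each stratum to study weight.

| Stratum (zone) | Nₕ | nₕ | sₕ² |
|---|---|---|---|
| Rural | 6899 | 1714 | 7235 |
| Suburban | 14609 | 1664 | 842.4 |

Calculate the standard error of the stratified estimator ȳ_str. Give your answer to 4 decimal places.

0.7303

Var(ȳ_str) = Σₕ Wₕ²(1 − fₕ)sₕ²/nₕ with Wₕ = Nₕ/N, N = 21508.
Rural: Wₕ = 0.32076437; term = 0.32076437²·(1 − 0.24844180)·7235/1714 = 0.32640933.
Suburban: Wₕ = 0.67923563; term = 0.67923563²·(1 − 0.11390239)·842.4/1664 = 0.20696053.
Sum = 0.53336986.
SE = √(0.53336986) = 0.7303.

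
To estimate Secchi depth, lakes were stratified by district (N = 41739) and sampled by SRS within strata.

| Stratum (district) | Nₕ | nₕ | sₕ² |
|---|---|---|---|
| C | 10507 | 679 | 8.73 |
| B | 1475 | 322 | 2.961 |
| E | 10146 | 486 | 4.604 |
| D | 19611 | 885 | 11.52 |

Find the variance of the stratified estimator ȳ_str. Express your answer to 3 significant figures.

0.00405

Var(ȳ_str) = Σₕ Wₕ²(1 − fₕ)sₕ²/nₕ with Wₕ = Nₕ/N, N = 41739.
C: Wₕ = 0.25173099; term = 0.25173099²·(1 − 0.06462358)·8.73/679 = 7.620865 × 10^-4.
B: Wₕ = 0.03533865; term = 0.03533865²·(1 − 0.21830508)·2.961/322 = 8.9767635 × 10^-6.
E: Wₕ = 0.24308201; term = 0.24308201²·(1 − 0.04790065)·4.604/486 = 5.3295059 × 10^-4.
D: Wₕ = 0.46984834; term = 0.46984834²·(1 − 0.04512773)·11.52/885 = 0.0027439102.
Sum = 0.0040479241.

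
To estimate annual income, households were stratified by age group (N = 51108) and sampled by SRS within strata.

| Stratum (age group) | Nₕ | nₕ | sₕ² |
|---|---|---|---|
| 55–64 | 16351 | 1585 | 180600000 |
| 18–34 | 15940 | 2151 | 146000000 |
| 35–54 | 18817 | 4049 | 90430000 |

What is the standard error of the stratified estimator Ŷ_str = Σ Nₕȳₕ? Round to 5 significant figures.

6.9739 × 10^6

Var(Ŷ_str) = Σₕ Nₕ²(1 − fₕ)sₕ²/nₕ.
55–64: 16351²·(1 − 1585/16351)·180600000/1585 = 2.7510321 × 10^13.
18–34: 15940²·(1 − 2151/15940)·146000000/2151 = 1.4918788 × 10^13.
35–54: 18817²·(1 − 4049/18817)·90430000/4049 = 6.206358 × 10^12.
Sum = 4.8635467 × 10^13.
SE = √(4.8635467 × 10^13) = 6.9739 × 10^6.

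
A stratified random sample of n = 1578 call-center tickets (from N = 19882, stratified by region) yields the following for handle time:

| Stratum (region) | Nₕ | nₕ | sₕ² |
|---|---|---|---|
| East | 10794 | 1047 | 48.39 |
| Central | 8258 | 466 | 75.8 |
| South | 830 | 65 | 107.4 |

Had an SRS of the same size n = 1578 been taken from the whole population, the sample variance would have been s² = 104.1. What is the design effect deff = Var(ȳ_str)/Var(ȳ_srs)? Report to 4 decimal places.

Var(ȳ_str) = Σ Wₕ²(1−fₕ)sₕ²/nₕ with Wₕ = Nₕ/19882:
  East: (10794/19882)²·(1−1047/10794)·48.39/1047 = 0.01230105
  Central: (8258/19882)²·(1−466/8258)·75.8/466 = 0.026478109
  South: (830/19882)²·(1−65/830)·107.4/65 = 0.0026540574
  → Var(ȳ_str) = 0.041433216.
Var(ȳ_srs) = (1 − 1578/19882)·104.1/1578 = 0.06073369.
deff = 0.041433216 / 0.06073369 = 0.6822.

0.6822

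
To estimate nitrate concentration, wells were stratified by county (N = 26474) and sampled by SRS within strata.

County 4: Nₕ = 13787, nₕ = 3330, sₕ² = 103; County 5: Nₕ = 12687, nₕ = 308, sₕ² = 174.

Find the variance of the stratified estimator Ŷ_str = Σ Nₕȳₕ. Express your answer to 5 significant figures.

Var(Ŷ_str) = Σₕ Nₕ²(1 − fₕ)sₕ²/nₕ.
County 4: 13787²·(1 − 3330/13787)·103/3330 = 4.4593327 × 10^6.
County 5: 12687²·(1 − 308/12687)·174/308 = 8.8724393 × 10^7.
Sum = 9.3183726 × 10^7.

9.3184 × 10^7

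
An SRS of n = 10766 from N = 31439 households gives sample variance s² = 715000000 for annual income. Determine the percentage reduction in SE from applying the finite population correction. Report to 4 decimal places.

f = n/N = 10766/31439 = 0.34244092.
SE_no-fpc = √(s²/n) = 257.70677; SE_fpc = √((1−f)s²/n) = 208.97447.
Ratio = √(1−f) = 0.81090017. Reduction = 100·(1 − 0.81090017) = 18.9100%.

18.9100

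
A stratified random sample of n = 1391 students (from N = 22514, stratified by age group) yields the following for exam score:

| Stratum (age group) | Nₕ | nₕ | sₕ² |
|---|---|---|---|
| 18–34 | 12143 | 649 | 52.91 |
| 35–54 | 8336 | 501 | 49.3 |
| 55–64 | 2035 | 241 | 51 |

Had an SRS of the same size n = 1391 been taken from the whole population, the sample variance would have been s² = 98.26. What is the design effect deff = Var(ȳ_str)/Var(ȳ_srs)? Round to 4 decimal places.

Var(ȳ_str) = Σ Wₕ²(1−fₕ)sₕ²/nₕ with Wₕ = Nₕ/22514:
  18–34: (12143/22514)²·(1−649/12143)·52.91/649 = 0.022448376
  35–54: (8336/22514)²·(1−501/8336)·49.3/501 = 0.012679455
  55–64: (2035/22514)²·(1−241/2035)·51/241 = 0.0015241744
  → Var(ȳ_str) = 0.036652005.
Var(ȳ_srs) = (1 − 1391/22514)·98.26/1391 = 0.066275432.
deff = 0.036652005 / 0.066275432 = 0.5530.

0.5530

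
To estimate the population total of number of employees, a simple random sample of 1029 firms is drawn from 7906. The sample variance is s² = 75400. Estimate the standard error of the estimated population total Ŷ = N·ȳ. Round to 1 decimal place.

Var(Ŷ) = N²·Var(ȳ) = N²·(1 − n/N)·s²/n.
f = 1029/7906 = 0.13015431; Var(ȳ) = 0.86984569·75400/1029 = 63.737964.
Var(Ŷ) = 7906² · 63.737964 = 3.983931 × 10^9.
SE(Ŷ) = √(3.983931 × 10^9) = 63118.4.

63118.4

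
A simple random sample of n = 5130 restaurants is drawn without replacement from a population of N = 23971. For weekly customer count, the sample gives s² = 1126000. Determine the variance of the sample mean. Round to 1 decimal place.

172.5

Under SRS without replacement, Var(ȳ) = (1 − f)·s²/n with f = n/N = 5130/23971 = 0.21400859.
Var(ȳ) = (1 − 0.21400859)·1126000/5130 = 0.78599141·219.49318 = 172.51975.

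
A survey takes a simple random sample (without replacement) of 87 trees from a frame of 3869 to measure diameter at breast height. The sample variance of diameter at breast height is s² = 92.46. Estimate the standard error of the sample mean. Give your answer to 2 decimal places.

1.02

Under SRS without replacement, Var(ȳ) = (1 − f)·s²/n with f = n/N = 87/3869 = 0.02248643.
Var(ȳ) = (1 − 0.02248643)·92.46/87 = 0.97751357·1.0627586 = 1.038861.
SE(ȳ) = √(1.038861) = 1.02.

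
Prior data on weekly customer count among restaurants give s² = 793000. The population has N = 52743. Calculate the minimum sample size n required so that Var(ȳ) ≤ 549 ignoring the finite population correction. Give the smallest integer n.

Without fpc, n₀ = s²/D = 793000/549 = 1444.4444.
Rounding up, n = 1445.

1445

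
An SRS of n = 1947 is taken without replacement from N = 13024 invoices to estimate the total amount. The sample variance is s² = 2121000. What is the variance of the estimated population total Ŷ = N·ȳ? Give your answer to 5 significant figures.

1.5716 × 10^11

Var(Ŷ) = N²·Var(ȳ) = N²·(1 − n/N)·s²/n.
f = 1947/13024 = 0.14949324; Var(ȳ) = 0.85050676·2121000/1947 = 926.51506.
Var(Ŷ) = 13024² · 926.51506 = 1.5715972 × 10^11.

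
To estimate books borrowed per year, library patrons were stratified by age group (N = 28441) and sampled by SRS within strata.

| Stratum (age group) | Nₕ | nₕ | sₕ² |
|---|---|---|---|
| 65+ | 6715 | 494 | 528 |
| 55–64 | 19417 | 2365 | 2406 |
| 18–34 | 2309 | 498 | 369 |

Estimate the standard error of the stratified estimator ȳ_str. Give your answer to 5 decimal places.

Var(ȳ_str) = Σₕ Wₕ²(1 − fₕ)sₕ²/nₕ with Wₕ = Nₕ/N, N = 28441.
65+: Wₕ = 0.23610281; term = 0.23610281²·(1 − 0.07356664)·528/494 = 0.055198016.
55–64: Wₕ = 0.68271158; term = 0.68271158²·(1 − 0.12180048)·2406/2365 = 0.4164206.
18–34: Wₕ = 0.08118561; term = 0.08118561²·(1 − 0.21567778)·369/498 = 0.003830449.
Sum = 0.47544907.
SE = √(0.47544907) = 0.68953.

0.68953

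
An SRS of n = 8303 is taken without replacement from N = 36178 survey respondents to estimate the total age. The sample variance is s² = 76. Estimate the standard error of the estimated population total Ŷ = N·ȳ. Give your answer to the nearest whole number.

3038

Var(Ŷ) = N²·Var(ȳ) = N²·(1 − n/N)·s²/n.
f = 8303/36178 = 0.22950412; Var(ȳ) = 0.77049588·76/8303 = 0.0070525939.
Var(Ŷ) = 36178² · 0.0070525939 = 9.2307712 × 10^6.
SE(Ŷ) = √(9.2307712 × 10^6) = 3038.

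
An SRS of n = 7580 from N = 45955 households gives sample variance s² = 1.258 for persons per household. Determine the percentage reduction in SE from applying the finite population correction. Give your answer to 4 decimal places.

f = n/N = 7580/45955 = 0.16494397.
SE_no-fpc = √(s²/n) = 0.012882665; SE_fpc = √((1−f)s²/n) = 0.01177236.
Ratio = √(1−f) = 0.91381400. Reduction = 100·(1 − 0.91381400) = 8.6186%.

8.6186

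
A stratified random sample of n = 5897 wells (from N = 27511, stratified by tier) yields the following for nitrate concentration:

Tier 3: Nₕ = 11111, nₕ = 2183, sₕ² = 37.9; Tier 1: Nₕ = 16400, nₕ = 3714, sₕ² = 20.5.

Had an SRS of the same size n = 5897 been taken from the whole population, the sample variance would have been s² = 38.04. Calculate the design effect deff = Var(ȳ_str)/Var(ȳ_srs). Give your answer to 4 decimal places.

Var(ȳ_str) = Σ Wₕ²(1−fₕ)sₕ²/nₕ with Wₕ = Nₕ/27511:
  Tier 3: (11111/27511)²·(1−2183/11111)·37.9/2183 = 0.0022755168
  Tier 1: (16400/27511)²·(1−3714/16400)·20.5/3714 = 0.0015172871
  → Var(ȳ_str) = 0.0037928039.
Var(ȳ_srs) = (1 − 5897/27511)·38.04/5897 = 0.005068018.
deff = 0.0037928039 / 0.005068018 = 0.7484.

0.7484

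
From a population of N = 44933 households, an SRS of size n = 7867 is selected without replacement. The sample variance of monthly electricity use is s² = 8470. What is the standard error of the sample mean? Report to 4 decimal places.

0.9424

Under SRS without replacement, Var(ȳ) = (1 − f)·s²/n with f = n/N = 7867/44933 = 0.17508290.
Var(ȳ) = (1 − 0.17508290)·8470/7867 = 0.82491710·1.0766493 = 0.88814641.
SE(ȳ) = √(0.88814641) = 0.9424.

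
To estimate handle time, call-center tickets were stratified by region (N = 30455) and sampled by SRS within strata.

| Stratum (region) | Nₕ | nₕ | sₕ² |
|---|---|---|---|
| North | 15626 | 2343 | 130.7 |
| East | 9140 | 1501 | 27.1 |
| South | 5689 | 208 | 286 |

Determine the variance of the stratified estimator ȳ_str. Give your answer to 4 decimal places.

Var(ȳ_str) = Σₕ Wₕ²(1 − fₕ)sₕ²/nₕ with Wₕ = Nₕ/N, N = 30455.
North: Wₕ = 0.51308488; term = 0.51308488²·(1 − 0.14994240)·130.7/2343 = 0.012483319.
East: Wₕ = 0.30011492; term = 0.30011492²·(1 − 0.16422319)·27.1/1501 = 0.0013591084.
South: Wₕ = 0.18680020; term = 0.18680020²·(1 − 0.03656179)·286/208 = 0.046225458.
Sum = 0.060067885.

0.0601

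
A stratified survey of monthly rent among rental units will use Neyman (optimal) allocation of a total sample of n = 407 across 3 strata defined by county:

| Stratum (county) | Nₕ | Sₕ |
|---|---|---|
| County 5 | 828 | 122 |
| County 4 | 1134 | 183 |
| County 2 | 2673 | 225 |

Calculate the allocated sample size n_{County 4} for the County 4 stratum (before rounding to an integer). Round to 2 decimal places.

Neyman allocation: nₕ = n·NₕSₕ / Σⱼ NⱼSⱼ.
Σ NⱼSⱼ = 828·122 + 1134·183 + 2673·225 = 909963.
n_{County 4} = 407·1134·183 / 909963 = 92.82.

92.82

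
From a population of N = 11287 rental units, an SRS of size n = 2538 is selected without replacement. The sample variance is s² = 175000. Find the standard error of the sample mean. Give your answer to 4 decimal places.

7.3108

Under SRS without replacement, Var(ȳ) = (1 − f)·s²/n with f = n/N = 2538/11287 = 0.22486046.
Var(ȳ) = (1 − 0.22486046)·175000/2538 = 0.77513954·68.951931 = 53.447368.
SE(ȳ) = √(53.447368) = 7.3108.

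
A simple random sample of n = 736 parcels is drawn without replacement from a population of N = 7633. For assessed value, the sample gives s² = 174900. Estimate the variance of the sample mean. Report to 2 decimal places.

214.72

Under SRS without replacement, Var(ȳ) = (1 − f)·s²/n with f = n/N = 736/7633 = 0.09642342.
Var(ȳ) = (1 − 0.09642342)·174900/736 = 0.90357658·237.63587 = 214.72221.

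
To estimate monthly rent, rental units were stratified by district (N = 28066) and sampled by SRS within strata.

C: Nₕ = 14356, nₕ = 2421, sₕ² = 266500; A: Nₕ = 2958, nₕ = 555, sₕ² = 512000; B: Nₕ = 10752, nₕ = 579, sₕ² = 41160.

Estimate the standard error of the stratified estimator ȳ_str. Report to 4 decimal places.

Var(ȳ_str) = Σₕ Wₕ²(1 − fₕ)sₕ²/nₕ with Wₕ = Nₕ/N, N = 28066.
C: Wₕ = 0.51150859; term = 0.51150859²·(1 − 0.16864029)·266500/2421 = 23.94403.
A: Wₕ = 0.10539443; term = 0.10539443²·(1 − 0.18762677)·512000/555 = 8.3246863.
B: Wₕ = 0.38309699; term = 0.38309699²·(1 − 0.05385045)·41160/579 = 9.8712934.
Sum = 42.14001.
SE = √(42.14001) = 6.4915.

6.4915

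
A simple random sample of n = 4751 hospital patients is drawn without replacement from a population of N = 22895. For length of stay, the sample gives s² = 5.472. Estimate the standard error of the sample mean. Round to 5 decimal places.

Under SRS without replacement, Var(ȳ) = (1 − f)·s²/n with f = n/N = 4751/22895 = 0.20751256.
Var(ȳ) = (1 − 0.20751256)·5.472/4751 = 0.79248744·0.0011517575 = 9.1275338 × 10^-4.
SE(ȳ) = √(9.1275338 × 10^-4) = 0.03021.

0.03021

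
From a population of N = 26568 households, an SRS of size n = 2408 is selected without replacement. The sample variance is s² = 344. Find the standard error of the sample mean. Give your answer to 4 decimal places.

0.3604

Under SRS without replacement, Var(ȳ) = (1 − f)·s²/n with f = n/N = 2408/26568 = 0.09063535.
Var(ȳ) = (1 − 0.09063535)·344/2408 = 0.90936465·0.14285714 = 0.12990924.
SE(ȳ) = √(0.12990924) = 0.3604.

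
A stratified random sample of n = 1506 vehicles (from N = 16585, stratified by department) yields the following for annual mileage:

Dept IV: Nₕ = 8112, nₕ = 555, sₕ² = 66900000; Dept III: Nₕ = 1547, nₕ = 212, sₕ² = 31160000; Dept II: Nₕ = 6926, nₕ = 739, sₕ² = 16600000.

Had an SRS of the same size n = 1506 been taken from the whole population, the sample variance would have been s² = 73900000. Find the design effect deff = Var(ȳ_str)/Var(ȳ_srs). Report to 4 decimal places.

0.7053

Var(ȳ_str) = Σ Wₕ²(1−fₕ)sₕ²/nₕ with Wₕ = Nₕ/16585:
  Dept IV: (8112/16585)²·(1−555/8112)·66900000/555 = 26864.549
  Dept III: (1547/16585)²·(1−212/1547)·31160000/212 = 1103.5759
  Dept II: (6926/16585)²·(1−739/6926)·16600000/739 = 3499.4138
  → Var(ȳ_str) = 31467.539.
Var(ȳ_srs) = (1 − 1506/16585)·73900000/1506 = 44614.552.
deff = 31467.539 / 44614.552 = 0.7053.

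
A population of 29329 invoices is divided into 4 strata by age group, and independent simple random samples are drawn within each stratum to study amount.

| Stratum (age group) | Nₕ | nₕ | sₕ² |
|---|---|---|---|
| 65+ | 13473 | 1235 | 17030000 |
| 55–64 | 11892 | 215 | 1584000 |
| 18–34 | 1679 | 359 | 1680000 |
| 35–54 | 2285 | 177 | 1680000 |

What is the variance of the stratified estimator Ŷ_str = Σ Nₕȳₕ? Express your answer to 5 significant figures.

3.3528 × 10^12

Var(Ŷ_str) = Σₕ Nₕ²(1 − fₕ)sₕ²/nₕ.
65+: 13473²·(1 − 1235/13473)·17030000/1235 = 2.2736439 × 10^12.
55–64: 11892²·(1 − 215/11892)·1584000/215 = 1.0230642 × 10^12.
18–34: 1679²·(1 − 359/1679)·1680000/359 = 1.037145 × 10^10.
35–54: 2285²·(1 − 177/2285)·1680000/177 = 4.571859 × 10^10.
Sum = 3.3527981 × 10^12.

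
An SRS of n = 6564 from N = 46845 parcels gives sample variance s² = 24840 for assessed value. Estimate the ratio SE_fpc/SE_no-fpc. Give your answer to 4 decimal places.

f = n/N = 6564/46845 = 0.14012168.
SE_no-fpc = √(s²/n) = 1.9453221; SE_fpc = √((1−f)s²/n) = 1.8038898.
Ratio = √(1−f) = 0.92729624.

0.9273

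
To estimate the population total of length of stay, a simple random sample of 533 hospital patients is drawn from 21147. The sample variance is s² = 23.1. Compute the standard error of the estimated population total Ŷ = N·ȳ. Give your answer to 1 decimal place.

4346.6

Var(Ŷ) = N²·Var(ȳ) = N²·(1 − n/N)·s²/n.
f = 533/21147 = 0.02520452; Var(ȳ) = 0.97479548·23.1/533 = 0.042247234.
Var(Ŷ) = 21147² · 0.042247234 = 1.8892778 × 10^7.
SE(Ŷ) = √(1.8892778 × 10^7) = 4346.6.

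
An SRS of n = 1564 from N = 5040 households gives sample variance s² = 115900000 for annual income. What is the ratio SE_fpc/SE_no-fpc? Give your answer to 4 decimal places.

f = n/N = 1564/5040 = 0.31031746.
SE_no-fpc = √(s²/n) = 272.22208; SE_fpc = √((1−f)s²/n) = 226.07262.
Ratio = √(1−f) = 0.83047128.

0.8305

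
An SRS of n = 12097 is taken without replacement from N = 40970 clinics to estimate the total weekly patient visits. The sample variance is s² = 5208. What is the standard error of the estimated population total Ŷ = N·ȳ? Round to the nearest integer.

22567

Var(Ŷ) = N²·Var(ȳ) = N²·(1 − n/N)·s²/n.
f = 12097/40970 = 0.29526483; Var(ȳ) = 0.70473517·5208/12097 = 0.30340256.
Var(Ŷ) = 40970² · 0.30340256 = 5.0927361 × 10^8.
SE(Ŷ) = √(5.0927361 × 10^8) = 22567.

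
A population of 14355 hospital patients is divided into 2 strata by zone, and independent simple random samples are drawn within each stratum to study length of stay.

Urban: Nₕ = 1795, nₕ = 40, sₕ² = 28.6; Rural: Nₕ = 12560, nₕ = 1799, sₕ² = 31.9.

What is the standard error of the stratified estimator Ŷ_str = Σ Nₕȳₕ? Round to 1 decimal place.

2156.2

Var(Ŷ_str) = Σₕ Nₕ²(1 − fₕ)sₕ²/nₕ.
Urban: 1795²·(1 − 40/1795)·28.6/40 = 2.2524109 × 10^6.
Rural: 12560²·(1 − 1799/12560)·31.9/1799 = 2.3966344 × 10^6.
Sum = 4.6490453 × 10^6.
SE = √(4.6490453 × 10^6) = 2156.2.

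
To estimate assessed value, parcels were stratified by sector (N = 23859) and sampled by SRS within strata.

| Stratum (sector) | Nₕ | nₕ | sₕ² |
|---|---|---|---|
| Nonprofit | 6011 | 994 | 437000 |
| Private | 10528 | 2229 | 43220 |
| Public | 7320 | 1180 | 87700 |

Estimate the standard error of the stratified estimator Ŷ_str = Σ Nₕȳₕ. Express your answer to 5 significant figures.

135250

Var(Ŷ_str) = Σₕ Nₕ²(1 − fₕ)sₕ²/nₕ.
Nonprofit: 6011²·(1 − 994/6011)·437000/994 = 1.325824 × 10^10.
Private: 10528²·(1 − 2229/10528)·43220/2229 = 1.6941284 × 10^9.
Public: 7320²·(1 − 1180/7320)·87700/1180 = 3.3403889 × 10^9.
Sum = 1.8292757 × 10^10.
SE = √(1.8292757 × 10^10) = 135250.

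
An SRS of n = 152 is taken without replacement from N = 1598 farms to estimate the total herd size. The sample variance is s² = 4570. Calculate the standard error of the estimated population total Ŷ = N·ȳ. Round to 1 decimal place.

Var(Ŷ) = N²·Var(ȳ) = N²·(1 − n/N)·s²/n.
f = 152/1598 = 0.09511890; Var(ȳ) = 0.90488110·4570/152 = 27.205965.
Var(Ŷ) = 1598² · 27.205965 = 6.9473261 × 10^7.
SE(Ŷ) = √(6.9473261 × 10^7) = 8335.1.

8335.1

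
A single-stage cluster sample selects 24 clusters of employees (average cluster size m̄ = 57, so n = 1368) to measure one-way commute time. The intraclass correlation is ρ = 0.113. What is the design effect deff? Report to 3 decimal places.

deff = 1 + (57 − 1)·0.113 = 1 + 6.328 = 7.328.

7.328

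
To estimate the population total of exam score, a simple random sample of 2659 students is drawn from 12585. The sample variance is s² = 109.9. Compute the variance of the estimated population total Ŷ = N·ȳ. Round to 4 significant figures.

Var(Ŷ) = N²·Var(ȳ) = N²·(1 − n/N)·s²/n.
f = 2659/12585 = 0.21128327; Var(ȳ) = 0.78871673·109.9/2659 = 0.032598709.
Var(Ŷ) = 12585² · 0.032598709 = 5.1630561 × 10^6.

5.163 × 10^6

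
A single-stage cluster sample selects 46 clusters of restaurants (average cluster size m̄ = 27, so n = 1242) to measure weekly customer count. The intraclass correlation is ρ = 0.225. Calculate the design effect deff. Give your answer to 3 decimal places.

deff = 1 + (27 − 1)·0.225 = 1 + 5.85 = 6.85.

6.850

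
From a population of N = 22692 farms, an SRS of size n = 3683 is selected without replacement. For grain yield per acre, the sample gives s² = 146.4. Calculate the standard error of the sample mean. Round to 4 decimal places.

0.1825

Under SRS without replacement, Var(ȳ) = (1 − f)·s²/n with f = n/N = 3683/22692 = 0.16230390.
Var(ȳ) = (1 − 0.16230390)·146.4/3683 = 0.83769610·0.039750204 = 0.033298591.
SE(ȳ) = √(0.033298591) = 0.1825.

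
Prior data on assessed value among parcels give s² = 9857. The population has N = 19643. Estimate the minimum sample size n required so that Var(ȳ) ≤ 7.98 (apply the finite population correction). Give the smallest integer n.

1163

Without fpc, n₀ = s²/D = 9857/7.98 = 1235.2130.
With fpc, (1 − n/N)·s²/n ≤ D requires n ≥ n₀/(1 + n₀/N) = 1235.2130/(1 + 1235.2130/19643) = 1162.1344.
Rounding up, n = 1163.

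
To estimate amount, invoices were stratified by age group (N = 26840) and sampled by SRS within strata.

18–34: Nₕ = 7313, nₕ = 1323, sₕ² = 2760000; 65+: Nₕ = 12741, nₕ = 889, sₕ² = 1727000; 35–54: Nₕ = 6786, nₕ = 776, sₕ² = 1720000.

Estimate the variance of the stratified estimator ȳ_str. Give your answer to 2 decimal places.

659.55

Var(ȳ_str) = Σₕ Wₕ²(1 − fₕ)sₕ²/nₕ with Wₕ = Nₕ/N, N = 26840.
18–34: Wₕ = 0.27246647; term = 0.27246647²·(1 − 0.18091071)·2760000/1323 = 126.85471.
65+: Wₕ = 0.47470194; term = 0.47470194²·(1 − 0.06977474)·1727000/889 = 407.21214.
35–54: Wₕ = 0.25283159; term = 0.25283159²·(1 − 0.11435308)·1720000/776 = 125.48448.
Sum = 659.55133.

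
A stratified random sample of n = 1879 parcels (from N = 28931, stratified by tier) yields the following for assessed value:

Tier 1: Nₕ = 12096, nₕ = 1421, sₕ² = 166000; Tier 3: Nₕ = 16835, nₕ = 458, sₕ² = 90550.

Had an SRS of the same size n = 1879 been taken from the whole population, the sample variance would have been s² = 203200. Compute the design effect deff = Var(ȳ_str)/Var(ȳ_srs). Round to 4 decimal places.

0.8223

Var(ȳ_str) = Σ Wₕ²(1−fₕ)sₕ²/nₕ with Wₕ = Nₕ/28931:
  Tier 1: (12096/28931)²·(1−1421/12096)·166000/1421 = 18.021743
  Tier 3: (16835/28931)²·(1−458/16835)·90550/458 = 65.124373
  → Var(ȳ_str) = 83.146116.
Var(ȳ_srs) = (1 − 1879/28931)·203200/1879 = 101.11902.
deff = 83.146116 / 101.11902 = 0.8223.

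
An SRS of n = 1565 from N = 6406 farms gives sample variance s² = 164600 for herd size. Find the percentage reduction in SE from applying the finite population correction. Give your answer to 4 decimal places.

f = n/N = 1565/6406 = 0.24430222.
SE_no-fpc = √(s²/n) = 10.255521; SE_fpc = √((1−f)s²/n) = 8.9152149.
Ratio = √(1−f) = 0.86930880. Reduction = 100·(1 − 0.86930880) = 13.0691%.

13.0691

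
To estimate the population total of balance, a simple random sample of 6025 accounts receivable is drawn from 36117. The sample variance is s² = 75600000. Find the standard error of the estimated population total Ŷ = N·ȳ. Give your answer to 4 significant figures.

3.693 × 10^6

Var(Ŷ) = N²·Var(ȳ) = N²·(1 − n/N)·s²/n.
f = 6025/36117 = 0.16681895; Var(ȳ) = 0.83318105·75600000/6025 = 10454.521.
Var(Ŷ) = 36117² · 10454.521 = 1.3637271 × 10^13.
SE(Ŷ) = √(1.3637271 × 10^13) = 3.693 × 10^6.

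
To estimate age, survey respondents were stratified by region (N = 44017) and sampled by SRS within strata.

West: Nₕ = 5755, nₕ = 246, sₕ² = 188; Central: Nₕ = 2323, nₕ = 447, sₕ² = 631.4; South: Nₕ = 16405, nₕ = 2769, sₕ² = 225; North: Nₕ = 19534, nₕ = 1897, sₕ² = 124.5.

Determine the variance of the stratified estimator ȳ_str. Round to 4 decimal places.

0.0367

Var(ȳ_str) = Σₕ Wₕ²(1 − fₕ)sₕ²/nₕ with Wₕ = Nₕ/N, N = 44017.
West: Wₕ = 0.13074494; term = 0.13074494²·(1 − 0.04274544)·188/246 = 0.012505468.
Central: Wₕ = 0.05277506; term = 0.05277506²·(1 − 0.19242359)·631.4/447 = 0.0031771537.
South: Wₕ = 0.37269691; term = 0.37269691²·(1 − 0.16879000)·225/2769 = 0.009381708.
North: Wₕ = 0.44378308; term = 0.44378308²·(1 − 0.09711273)·124.5/1897 = 0.011670166.
Sum = 0.036734496.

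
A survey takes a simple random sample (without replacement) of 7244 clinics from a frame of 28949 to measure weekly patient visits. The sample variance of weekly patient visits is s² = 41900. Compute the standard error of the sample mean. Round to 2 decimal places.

2.08

Under SRS without replacement, Var(ȳ) = (1 − f)·s²/n with f = n/N = 7244/28949 = 0.25023317.
Var(ȳ) = (1 − 0.25023317)·41900/7244 = 0.74976683·5.7840972 = 4.3367242.
SE(ȳ) = √(4.3367242) = 2.08.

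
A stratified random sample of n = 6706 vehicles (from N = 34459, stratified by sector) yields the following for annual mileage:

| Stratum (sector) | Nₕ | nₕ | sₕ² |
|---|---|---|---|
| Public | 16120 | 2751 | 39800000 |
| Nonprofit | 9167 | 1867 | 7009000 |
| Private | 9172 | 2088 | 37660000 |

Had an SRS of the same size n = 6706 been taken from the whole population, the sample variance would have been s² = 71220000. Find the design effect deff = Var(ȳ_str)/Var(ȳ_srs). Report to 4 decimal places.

0.4471

Var(ȳ_str) = Σ Wₕ²(1−fₕ)sₕ²/nₕ with Wₕ = Nₕ/34459:
  Public: (16120/34459)²·(1−2751/16120)·39800000/2751 = 2625.7363
  Nonprofit: (9167/34459)²·(1−1867/9167)·7009000/1867 = 211.57117
  Private: (9172/34459)²·(1−2088/9172)·37660000/2088 = 986.93166
  → Var(ȳ_str) = 3824.2391.
Var(ȳ_srs) = (1 − 6706/34459)·71220000/6706 = 8553.536.
deff = 3824.2391 / 8553.536 = 0.4471.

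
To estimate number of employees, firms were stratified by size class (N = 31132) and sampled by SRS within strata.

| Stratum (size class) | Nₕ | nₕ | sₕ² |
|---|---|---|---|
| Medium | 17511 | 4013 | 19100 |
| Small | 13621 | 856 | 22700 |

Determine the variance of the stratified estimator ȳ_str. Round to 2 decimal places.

5.92

Var(ȳ_str) = Σₕ Wₕ²(1 − fₕ)sₕ²/nₕ with Wₕ = Nₕ/N, N = 31132.
Medium: Wₕ = 0.56247591; term = 0.56247591²·(1 − 0.22917024)·19100/4013 = 1.1607282.
Small: Wₕ = 0.43752409; term = 0.43752409²·(1 − 0.06284414)·22700/856 = 4.7573802.
Sum = 5.9181084.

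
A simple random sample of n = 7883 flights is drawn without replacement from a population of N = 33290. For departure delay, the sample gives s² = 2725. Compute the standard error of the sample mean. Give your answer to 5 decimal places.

Under SRS without replacement, Var(ȳ) = (1 − f)·s²/n with f = n/N = 7883/33290 = 0.23679784.
Var(ȳ) = (1 − 0.23679784)·2725/7883 = 0.76320216·0.34568058 = 0.26382417.
SE(ȳ) = √(0.26382417) = 0.51364.

0.51364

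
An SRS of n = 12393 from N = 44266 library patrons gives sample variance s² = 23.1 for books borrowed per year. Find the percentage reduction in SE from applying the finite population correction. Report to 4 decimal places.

f = n/N = 12393/44266 = 0.27996657.
SE_no-fpc = √(s²/n) = 0.04317355; SE_fpc = √((1−f)s²/n) = 0.036634823.
Ratio = √(1−f) = 0.84854784. Reduction = 100·(1 − 0.84854784) = 15.1452%.

15.1452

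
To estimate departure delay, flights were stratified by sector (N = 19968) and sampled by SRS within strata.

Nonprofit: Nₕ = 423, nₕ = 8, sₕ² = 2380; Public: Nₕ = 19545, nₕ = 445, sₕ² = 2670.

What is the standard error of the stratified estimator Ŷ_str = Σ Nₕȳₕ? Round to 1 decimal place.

47875.7

Var(Ŷ_str) = Σₕ Nₕ²(1 − fₕ)sₕ²/nₕ.
Nonprofit: 423²·(1 − 8/423)·2380/8 = 5.2224638 × 10^7.
Public: 19545²·(1 − 445/19545)·2670/445 = 2.239857 × 10^9.
Sum = 2.2920816 × 10^9.
SE = √(2.2920816 × 10^9) = 47875.7.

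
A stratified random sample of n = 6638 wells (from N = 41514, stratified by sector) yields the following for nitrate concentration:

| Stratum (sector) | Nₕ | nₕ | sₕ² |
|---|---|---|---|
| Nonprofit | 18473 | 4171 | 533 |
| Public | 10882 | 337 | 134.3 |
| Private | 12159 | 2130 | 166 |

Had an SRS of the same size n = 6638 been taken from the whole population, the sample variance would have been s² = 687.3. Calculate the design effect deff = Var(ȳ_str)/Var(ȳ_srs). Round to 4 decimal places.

0.5937

Var(ȳ_str) = Σ Wₕ²(1−fₕ)sₕ²/nₕ with Wₕ = Nₕ/41514:
  Nonprofit: (18473/41514)²·(1−4171/18473)·533/4171 = 0.019589893
  Public: (10882/41514)²·(1−337/10882)·134.3/337 = 0.026534582
  Private: (12159/41514)²·(1−2130/12159)·166/2130 = 0.0055143562
  → Var(ȳ_str) = 0.051638831.
Var(ȳ_srs) = (1 − 6638/41514)·687.3/6638 = 0.086984362.
deff = 0.051638831 / 0.086984362 = 0.5937.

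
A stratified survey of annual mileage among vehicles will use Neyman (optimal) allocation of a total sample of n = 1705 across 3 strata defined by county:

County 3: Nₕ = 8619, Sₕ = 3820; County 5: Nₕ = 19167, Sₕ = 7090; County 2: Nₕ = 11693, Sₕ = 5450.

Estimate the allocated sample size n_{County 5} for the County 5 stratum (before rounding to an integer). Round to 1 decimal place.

Neyman allocation: nₕ = n·NₕSₕ / Σⱼ NⱼSⱼ.
Σ NⱼSⱼ = 8619·3820 + 19167·7090 + 11693·5450 = 2.3254546 × 10^8.
n_{County 5} = 1705·19167·7090 / (2.3254546 × 10^8) = 996.4.

996.4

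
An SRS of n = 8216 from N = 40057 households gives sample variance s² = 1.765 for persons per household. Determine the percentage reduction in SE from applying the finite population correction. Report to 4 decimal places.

f = n/N = 8216/40057 = 0.20510772.
SE_no-fpc = √(s²/n) = 0.0146569; SE_fpc = √((1−f)s²/n) = 0.013067613.
Ratio = √(1−f) = 0.89156732. Reduction = 100·(1 − 0.89156732) = 10.8433%.

10.8433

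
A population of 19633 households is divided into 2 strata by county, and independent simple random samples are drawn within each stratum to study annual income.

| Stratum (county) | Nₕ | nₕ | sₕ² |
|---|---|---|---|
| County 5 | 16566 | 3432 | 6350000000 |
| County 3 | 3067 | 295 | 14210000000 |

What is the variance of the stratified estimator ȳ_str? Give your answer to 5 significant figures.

2.1068 × 10^6

Var(ȳ_str) = Σₕ Wₕ²(1 − fₕ)sₕ²/nₕ with Wₕ = Nₕ/N, N = 19633.
County 5: Wₕ = 0.84378343; term = 0.84378343²·(1 − 0.20717131)·6350000000/3432 = 1.0444022 × 10^6.
County 3: Wₕ = 0.15621657; term = 0.15621657²·(1 − 0.09618520)·14210000000/295 = 1.0624432 × 10^6.
Sum = 2.1068454 × 10^6.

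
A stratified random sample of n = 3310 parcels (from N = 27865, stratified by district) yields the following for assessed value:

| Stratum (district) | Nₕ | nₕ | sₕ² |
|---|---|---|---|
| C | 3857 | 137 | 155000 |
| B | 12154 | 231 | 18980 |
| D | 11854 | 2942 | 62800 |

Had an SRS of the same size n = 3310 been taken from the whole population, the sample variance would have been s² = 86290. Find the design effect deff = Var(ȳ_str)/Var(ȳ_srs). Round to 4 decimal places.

Var(ȳ_str) = Σ Wₕ²(1−fₕ)sₕ²/nₕ with Wₕ = Nₕ/27865:
  C: (3857/27865)²·(1−137/3857)·155000/137 = 20.906706
  B: (12154/27865)²·(1−231/12154)·18980/231 = 15.334546
  D: (11854/27865)²·(1−2942/11854)·62800/2942 = 2.9042833
  → Var(ȳ_str) = 39.145535.
Var(ȳ_srs) = (1 − 3310/27865)·86290/3310 = 22.97277.
deff = 39.145535 / 22.97277 = 1.7040.

1.7040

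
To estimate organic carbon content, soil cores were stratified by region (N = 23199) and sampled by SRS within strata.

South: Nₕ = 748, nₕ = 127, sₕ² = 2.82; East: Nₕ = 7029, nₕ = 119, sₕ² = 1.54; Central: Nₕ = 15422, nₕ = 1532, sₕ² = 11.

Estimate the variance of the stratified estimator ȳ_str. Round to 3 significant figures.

0.00404

Var(ȳ_str) = Σₕ Wₕ²(1 − fₕ)sₕ²/nₕ with Wₕ = Nₕ/N, N = 23199.
South: Wₕ = 0.03224277; term = 0.03224277²·(1 − 0.16978610)·2.82/127 = 1.9164613 × 10^-5.
East: Wₕ = 0.30298720; term = 0.30298720²·(1 − 0.01692986)·1.54/119 = 0.0011679031.
Central: Wₕ = 0.66477003; term = 0.66477003²·(1 − 0.09933861)·11/1532 = 0.0028578428.
Sum = 0.0040449105.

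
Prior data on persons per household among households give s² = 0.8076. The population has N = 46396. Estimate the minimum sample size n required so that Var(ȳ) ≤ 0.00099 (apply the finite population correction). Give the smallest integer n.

802

Without fpc, n₀ = s²/D = 0.8076/0.00099 = 815.7576.
With fpc, (1 − n/N)·s²/n ≤ D requires n ≥ n₀/(1 + n₀/N) = 815.7576/(1 + 815.7576/46396) = 801.6624.
Rounding up, n = 802.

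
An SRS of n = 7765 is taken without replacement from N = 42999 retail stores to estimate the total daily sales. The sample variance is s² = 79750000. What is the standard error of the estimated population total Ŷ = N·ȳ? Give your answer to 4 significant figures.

Var(Ŷ) = N²·Var(ȳ) = N²·(1 − n/N)·s²/n.
f = 7765/42999 = 0.18058560; Var(ȳ) = 0.81941440·79750000/7765 = 8415.75.
Var(Ŷ) = 42999² · 8415.75 = 1.5559998 × 10^13.
SE(Ŷ) = √(1.5559998 × 10^13) = 3.945 × 10^6.

3.945 × 10^6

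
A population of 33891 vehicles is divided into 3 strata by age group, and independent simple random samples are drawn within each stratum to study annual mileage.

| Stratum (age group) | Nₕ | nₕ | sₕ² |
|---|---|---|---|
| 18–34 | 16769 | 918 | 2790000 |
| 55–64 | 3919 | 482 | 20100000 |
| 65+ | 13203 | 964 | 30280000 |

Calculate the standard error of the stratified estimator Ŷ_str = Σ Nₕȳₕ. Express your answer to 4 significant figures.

2.539 × 10^6

Var(Ŷ_str) = Σₕ Nₕ²(1 − fₕ)sₕ²/nₕ.
18–34: 16769²·(1 − 918/16769)·2790000/918 = 8.0784 × 10^11.
55–64: 3919²·(1 − 482/3919)·20100000/482 = 5.6169921 × 10^11.
65+: 13203²·(1 − 964/13203)·30280000/964 = 5.0757169 × 10^12.
Sum = 6.4452561 × 10^12.
SE = √(6.4452561 × 10^12) = 2.539 × 10^6.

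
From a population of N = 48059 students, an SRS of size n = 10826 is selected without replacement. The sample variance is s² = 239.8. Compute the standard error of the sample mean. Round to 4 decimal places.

0.1310

Under SRS without replacement, Var(ȳ) = (1 − f)·s²/n with f = n/N = 10826/48059 = 0.22526478.
Var(ȳ) = (1 − 0.22526478)·239.8/10826 = 0.77473522·0.022150379 = 0.017160679.
SE(ȳ) = √(0.017160679) = 0.1310.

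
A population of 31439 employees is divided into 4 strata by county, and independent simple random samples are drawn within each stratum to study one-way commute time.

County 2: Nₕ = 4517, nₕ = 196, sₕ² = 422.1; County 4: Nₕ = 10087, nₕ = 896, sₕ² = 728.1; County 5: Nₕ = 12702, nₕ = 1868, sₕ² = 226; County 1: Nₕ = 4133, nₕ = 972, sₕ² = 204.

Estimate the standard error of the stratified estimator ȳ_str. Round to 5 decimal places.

0.37197

Var(ȳ_str) = Σₕ Wₕ²(1 − fₕ)sₕ²/nₕ with Wₕ = Nₕ/N, N = 31439.
County 2: Wₕ = 0.14367505; term = 0.14367505²·(1 − 0.04339163)·422.1/196 = 0.042526162.
County 4: Wₕ = 0.32084354; term = 0.32084354²·(1 − 0.08882720)·728.1/896 = 0.076220249.
County 5: Wₕ = 0.40402048; term = 0.40402048²·(1 − 0.14706345)·226/1868 = 0.016844381.
County 1: Wₕ = 0.13146092; term = 0.13146092²·(1 − 0.23518026)·204/972 = 0.0027740632.
Sum = 0.13836486.
SE = √(0.13836486) = 0.37197.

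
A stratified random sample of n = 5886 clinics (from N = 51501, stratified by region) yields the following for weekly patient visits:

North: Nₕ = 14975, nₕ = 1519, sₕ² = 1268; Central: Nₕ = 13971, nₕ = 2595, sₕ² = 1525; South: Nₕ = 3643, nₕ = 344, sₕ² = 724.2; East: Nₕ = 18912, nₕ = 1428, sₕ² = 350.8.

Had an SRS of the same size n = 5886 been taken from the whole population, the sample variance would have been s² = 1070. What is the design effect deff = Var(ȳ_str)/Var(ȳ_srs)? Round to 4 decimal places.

Var(ȳ_str) = Σ Wₕ²(1−fₕ)sₕ²/nₕ with Wₕ = Nₕ/51501:
  North: (14975/51501)²·(1−1519/14975)·1268/1519 = 0.063418062
  Central: (13971/51501)²·(1−2595/13971)·1525/2595 = 0.035214233
  South: (3643/51501)²·(1−344/3643)·724.2/344 = 0.0095391624
  East: (18912/51501)²·(1−1428/18912)·350.8/1428 = 0.030625156
  → Var(ȳ_str) = 0.13879661.
Var(ȳ_srs) = (1 − 5886/51501)·1070/5886 = 0.161011.
deff = 0.13879661 / 0.161011 = 0.8620.

0.8620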